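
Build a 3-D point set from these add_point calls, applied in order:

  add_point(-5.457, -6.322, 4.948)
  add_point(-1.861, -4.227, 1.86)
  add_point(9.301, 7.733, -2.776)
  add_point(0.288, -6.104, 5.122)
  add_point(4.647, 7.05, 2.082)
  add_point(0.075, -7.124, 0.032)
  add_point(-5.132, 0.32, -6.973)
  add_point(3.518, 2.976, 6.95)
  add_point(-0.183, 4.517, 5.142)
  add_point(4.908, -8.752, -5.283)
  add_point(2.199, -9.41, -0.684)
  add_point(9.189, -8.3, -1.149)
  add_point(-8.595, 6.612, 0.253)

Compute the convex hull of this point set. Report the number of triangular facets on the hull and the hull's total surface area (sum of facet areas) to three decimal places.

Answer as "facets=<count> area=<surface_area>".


facets=18 area=810.365

11 of the 13 inputs are extreme points: [0, 2, 3, 4, 6, 7, 8, 9, 10, 11, 12].

Facet areas (half cross-product norm):
  f1: (p6, p2, p12) → 84.2999
  f2: (p6, p0, p12) → 65.7127
  f3: (p6, p0, p10) → 63.6326
  f4: (p4, p2, p12) → 36.6279
  f5: (p4, p7, p2) → 14.9737
  f6: (p11, p7, p2) → 87.3641
  f7: (p8, p4, p12) → 29.4074
  f8: (p8, p4, p7) → 13.0878
  f9: (p8, p0, p12) → 58.9174
  f10: (p8, p0, p7) → 26.4619
  f11: (p9, p6, p10) → 36.0462
  f12: (p9, p11, p10) → 15.6492
  f13: (p9, p6, p2) → 106.1243
  f14: (p9, p11, p2) → 48.0896
  f15: (p3, p0, p7) → 26.2125
  f16: (p3, p11, p7) → 54.4616
  f17: (p3, p0, p10) → 19.4428
  f18: (p3, p11, p10) → 23.8537
Σ area = 810.365

Check V−E+F: 11 − 27 + 18 = 2.


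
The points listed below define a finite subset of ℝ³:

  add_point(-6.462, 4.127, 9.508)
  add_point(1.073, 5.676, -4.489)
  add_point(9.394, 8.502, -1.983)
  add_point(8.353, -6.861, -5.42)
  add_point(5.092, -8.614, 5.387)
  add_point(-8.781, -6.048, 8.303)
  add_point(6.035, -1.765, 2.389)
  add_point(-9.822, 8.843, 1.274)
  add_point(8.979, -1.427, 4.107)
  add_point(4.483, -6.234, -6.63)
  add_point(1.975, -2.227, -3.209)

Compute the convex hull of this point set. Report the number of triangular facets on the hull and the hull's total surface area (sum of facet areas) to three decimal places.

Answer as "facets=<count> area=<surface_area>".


facets=14 area=973.918

Hull vertices (9/11): indices [0, 1, 2, 3, 4, 5, 7, 8, 9].

Facet areas (half cross-product norm):
  f1: (p0, p2, p7) → 96.1171
  f2: (p1, p2, p7) → 47.4302
  f3: (p1, p9, p7) → 67.0657
  f4: (p1, p9, p2) → 57.1959
  f5: (p3, p9, p2) → 32.3583
  f6: (p3, p9, p4) → 23.4222
  f7: (p5, p0, p7) → 50.6615
  f8: (p5, p0, p4) → 75.6613
  f9: (p5, p9, p7) → 158.7438
  f10: (p5, p9, p4) → 87.7561
  f11: (p8, p0, p2) → 100.3630
  f12: (p8, p0, p4) → 70.1492
  f13: (p8, p3, p2) → 63.9919
  f14: (p8, p3, p4) → 43.0021
Σ area = 973.918

Euler characteristic 9−21+14 = 2 ✓


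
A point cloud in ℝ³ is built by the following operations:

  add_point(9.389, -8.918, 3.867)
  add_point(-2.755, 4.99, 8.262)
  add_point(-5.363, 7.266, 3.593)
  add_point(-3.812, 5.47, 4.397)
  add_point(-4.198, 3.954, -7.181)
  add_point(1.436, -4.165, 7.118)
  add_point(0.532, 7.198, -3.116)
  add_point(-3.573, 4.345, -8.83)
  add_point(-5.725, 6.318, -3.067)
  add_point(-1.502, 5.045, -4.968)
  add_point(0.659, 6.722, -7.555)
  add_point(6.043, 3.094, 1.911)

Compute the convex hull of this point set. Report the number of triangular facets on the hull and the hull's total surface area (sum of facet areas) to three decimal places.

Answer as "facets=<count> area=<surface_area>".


facets=16 area=563.700

Points on the hull: [0, 1, 2, 4, 5, 6, 7, 8, 10, 11] (10 of 12).

Area of each hull facet:
  f1: (p5, p1, p0) → 29.1957
  f2: (p2, p6, p1) → 24.7241
  f3: (p2, p5, p8) → 45.7283
  f4: (p2, p5, p1) → 26.3183
  f5: (p10, p7, p8) → 16.1443
  f6: (p10, p2, p8) → 22.5369
  f7: (p10, p2, p6) → 12.8168
  f8: (p10, p7, p0) → 52.8215
  f9: (p11, p1, p0) → 66.6081
  f10: (p11, p6, p1) → 45.2837
  f11: (p11, p10, p0) → 60.3578
  f12: (p11, p10, p6) → 16.2735
  f13: (p4, p7, p0) → 18.1887
  f14: (p4, p5, p0) → 83.3145
  f15: (p4, p7, p8) → 2.9424
  f16: (p4, p5, p8) → 40.4458
Σ area = 563.700

Euler characteristic 10−24+16 = 2 ✓


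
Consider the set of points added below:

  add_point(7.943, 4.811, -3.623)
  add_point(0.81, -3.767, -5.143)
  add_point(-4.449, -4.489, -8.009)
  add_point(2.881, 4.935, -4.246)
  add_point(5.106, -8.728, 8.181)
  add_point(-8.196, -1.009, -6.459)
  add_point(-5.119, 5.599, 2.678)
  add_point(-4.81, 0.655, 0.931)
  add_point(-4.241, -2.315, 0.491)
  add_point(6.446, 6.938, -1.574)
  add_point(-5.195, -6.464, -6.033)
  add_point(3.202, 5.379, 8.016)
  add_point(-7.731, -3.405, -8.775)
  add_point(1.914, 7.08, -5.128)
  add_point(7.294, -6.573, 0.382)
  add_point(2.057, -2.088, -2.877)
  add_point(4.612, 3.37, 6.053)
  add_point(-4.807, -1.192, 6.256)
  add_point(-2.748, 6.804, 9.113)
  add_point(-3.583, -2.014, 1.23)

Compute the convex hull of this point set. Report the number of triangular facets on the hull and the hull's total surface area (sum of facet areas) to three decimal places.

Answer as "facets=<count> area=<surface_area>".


15 of the 20 inputs are extreme points: [0, 1, 2, 4, 5, 6, 9, 10, 11, 12, 13, 14, 16, 17, 18].

Per-facet area ½‖(b−a)×(c−a)‖:
  f1: (p13, p2, p0) → 43.9367
  f2: (p17, p18, p4) → 52.2973
  f3: (p11, p18, p4) → 41.3929
  f4: (p14, p4, p0) → 41.8058
  f5: (p6, p13, p5) → 58.7157
  f6: (p6, p13, p18) → 33.3513
  f7: (p6, p17, p5) → 44.5446
  f8: (p6, p17, p18) → 25.5859
  f9: (p12, p13, p5) → 20.0151
  f10: (p12, p13, p2) → 23.3328
  f11: (p12, p17, p5) → 17.3786
  f12: (p16, p4, p0) → 60.8631
  f13: (p16, p11, p0) → 12.4743
  f14: (p16, p11, p4) → 16.2726
  f15: (p9, p13, p18) → 40.5691
  f16: (p9, p11, p18) → 28.6882
  f17: (p9, p13, p0) → 9.5373
  f18: (p9, p11, p0) → 13.2410
  f19: (p1, p2, p0) → 23.9978
  f20: (p1, p14, p0) → 48.1215
  f21: (p1, p14, p2) → 12.5725
  f22: (p10, p17, p4) → 84.0590
  f23: (p10, p12, p17) → 30.9312
  f24: (p10, p12, p2) → 5.0829
  f25: (p10, p14, p4) → 57.7147
  f26: (p10, p14, p2) → 20.2216
Σ area = 866.703

Euler: V−E+F = 15−39+26 = 2.

facets=26 area=866.703


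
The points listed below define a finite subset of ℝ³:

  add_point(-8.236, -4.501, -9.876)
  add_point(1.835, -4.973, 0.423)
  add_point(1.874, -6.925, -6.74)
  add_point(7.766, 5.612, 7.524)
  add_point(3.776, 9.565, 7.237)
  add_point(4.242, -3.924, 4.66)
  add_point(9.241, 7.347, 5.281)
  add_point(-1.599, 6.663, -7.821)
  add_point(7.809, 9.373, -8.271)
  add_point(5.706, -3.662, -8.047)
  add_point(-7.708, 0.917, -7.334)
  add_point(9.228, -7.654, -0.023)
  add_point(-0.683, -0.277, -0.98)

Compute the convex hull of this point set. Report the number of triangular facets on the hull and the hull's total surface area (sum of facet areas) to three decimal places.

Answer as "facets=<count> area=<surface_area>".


facets=20 area=923.856

Extreme-point indices: [0, 1, 2, 3, 4, 5, 6, 7, 8, 9, 10, 11] — 12 of 13 on the boundary.

Per-facet area ½‖(b−a)×(c−a)‖:
  f1: (p8, p11, p6) → 107.6226
  f2: (p8, p4, p6) → 42.2127
  f3: (p9, p8, p0) → 90.8502
  f4: (p9, p8, p11) → 59.1912
  f5: (p7, p8, p0) → 45.2415
  f6: (p7, p8, p4) → 75.3260
  f7: (p1, p11, p0) → 44.2391
  f8: (p1, p5, p0) → 12.4556
  f9: (p1, p5, p11) → 18.5075
  f10: (p3, p4, p6) → 8.9517
  f11: (p3, p5, p4) → 27.4224
  f12: (p3, p11, p6) → 24.4251
  f13: (p3, p5, p11) → 38.0304
  f14: (p2, p11, p0) → 24.0647
  f15: (p2, p9, p0) → 24.8692
  f16: (p2, p9, p11) → 24.5302
  f17: (p10, p7, p0) → 19.0426
  f18: (p10, p7, p4) → 64.9161
  f19: (p10, p5, p0) → 52.6336
  f20: (p10, p5, p4) → 119.3235
Σ area = 923.856

Euler: V−E+F = 12−30+20 = 2.


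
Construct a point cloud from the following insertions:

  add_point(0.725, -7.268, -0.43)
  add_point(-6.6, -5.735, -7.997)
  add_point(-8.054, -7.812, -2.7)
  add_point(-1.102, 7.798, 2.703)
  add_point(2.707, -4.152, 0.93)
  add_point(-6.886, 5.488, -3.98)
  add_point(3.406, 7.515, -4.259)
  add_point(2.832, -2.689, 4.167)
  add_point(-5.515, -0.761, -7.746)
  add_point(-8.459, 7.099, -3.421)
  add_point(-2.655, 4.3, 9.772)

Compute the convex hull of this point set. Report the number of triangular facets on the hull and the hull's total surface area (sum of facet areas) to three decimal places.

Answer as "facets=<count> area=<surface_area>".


facets=16 area=652.049

Extreme-point indices: [0, 1, 2, 3, 4, 6, 7, 8, 9, 10] — 10 of 11 on the boundary.

Triangle areas on the boundary:
  f1: (p10, p2, p9) → 106.3077
  f2: (p1, p2, p9) → 40.3780
  f3: (p3, p6, p9) → 39.5310
  f4: (p3, p10, p9) → 35.6615
  f5: (p3, p10, p6) → 18.7119
  f6: (p0, p10, p2) → 71.7183
  f7: (p0, p1, p2) → 26.6566
  f8: (p0, p4, p6) → 19.9454
  f9: (p0, p1, p6) → 80.9375
  f10: (p8, p6, p9) → 53.3472
  f11: (p8, p1, p9) → 15.3966
  f12: (p8, p1, p6) → 19.2884
  f13: (p7, p0, p10) → 27.3922
  f14: (p7, p0, p4) → 5.2647
  f15: (p7, p10, p6) → 68.7854
  f16: (p7, p4, p6) → 22.7265
Σ area = 652.049

Euler characteristic 10−24+16 = 2 ✓


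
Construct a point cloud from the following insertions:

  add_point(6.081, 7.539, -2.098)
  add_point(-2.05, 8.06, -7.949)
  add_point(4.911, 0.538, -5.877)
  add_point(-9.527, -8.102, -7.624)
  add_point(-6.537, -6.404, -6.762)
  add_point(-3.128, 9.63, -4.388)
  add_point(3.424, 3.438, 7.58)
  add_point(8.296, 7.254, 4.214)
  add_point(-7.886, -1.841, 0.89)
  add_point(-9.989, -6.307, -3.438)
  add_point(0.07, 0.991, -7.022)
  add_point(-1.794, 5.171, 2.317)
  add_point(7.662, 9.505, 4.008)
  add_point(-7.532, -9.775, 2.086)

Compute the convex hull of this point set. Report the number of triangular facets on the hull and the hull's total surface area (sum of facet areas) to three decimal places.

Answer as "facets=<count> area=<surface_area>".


Extreme-point indices: [0, 1, 2, 3, 5, 6, 7, 8, 9, 10, 11, 12, 13] — 13 of 14 on the boundary.

Triangle areas on the boundary:
  f1: (p8, p5, p9) → 39.9172
  f2: (p12, p6, p7) → 7.6673
  f3: (p13, p6, p7) → 47.0166
  f4: (p13, p2, p7) → 112.3058
  f5: (p13, p8, p9) → 21.8466
  f6: (p13, p8, p6) → 54.8701
  f7: (p11, p8, p5) → 37.7472
  f8: (p11, p8, p6) → 33.0880
  f9: (p11, p12, p5) → 42.9455
  f10: (p11, p12, p6) → 31.0648
  f11: (p0, p2, p7) → 23.9845
  f12: (p0, p12, p7) → 7.6791
  f13: (p3, p13, p9) → 13.8711
  f14: (p3, p5, p9) → 38.3015
  f15: (p3, p13, p2) → 83.5755
  f16: (p3, p10, p2) → 25.0932
  f17: (p1, p12, p5) → 26.0859
  f18: (p1, p0, p12) → 23.0767
  f19: (p1, p0, p2) → 37.8275
  f20: (p1, p10, p2) → 17.0983
  f21: (p1, p3, p5) → 35.0432
  f22: (p1, p3, p10) → 44.1831
Σ area = 804.289

Euler characteristic 13−33+22 = 2 ✓

facets=22 area=804.289


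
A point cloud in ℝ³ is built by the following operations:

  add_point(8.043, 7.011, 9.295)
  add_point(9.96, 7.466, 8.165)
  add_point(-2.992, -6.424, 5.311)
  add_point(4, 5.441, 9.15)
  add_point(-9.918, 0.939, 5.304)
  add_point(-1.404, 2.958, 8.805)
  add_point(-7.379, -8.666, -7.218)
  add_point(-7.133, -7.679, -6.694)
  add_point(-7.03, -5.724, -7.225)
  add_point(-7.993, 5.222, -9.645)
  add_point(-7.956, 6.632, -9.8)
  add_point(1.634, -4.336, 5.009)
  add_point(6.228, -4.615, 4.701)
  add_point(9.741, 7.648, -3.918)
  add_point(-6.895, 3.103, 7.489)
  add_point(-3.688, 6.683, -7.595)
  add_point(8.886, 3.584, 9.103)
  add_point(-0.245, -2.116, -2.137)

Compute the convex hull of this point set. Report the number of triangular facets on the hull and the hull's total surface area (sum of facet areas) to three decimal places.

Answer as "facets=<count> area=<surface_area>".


Extreme-point indices: [0, 1, 2, 3, 4, 5, 6, 9, 10, 12, 13, 14, 16] — 13 of 18 on the boundary.

Triangle areas on the boundary:
  f1: (p13, p10, p1) → 106.4956
  f2: (p2, p6, p4) → 67.6859
  f3: (p9, p6, p4) → 99.9357
  f4: (p9, p10, p4) → 10.2876
  f5: (p9, p13, p6) → 132.5275
  f6: (p9, p13, p10) → 13.2378
  f7: (p12, p13, p6) → 142.6661
  f8: (p12, p2, p6) → 60.6412
  f9: (p14, p10, p4) → 34.2743
  f10: (p14, p2, p4) → 21.6505
  f11: (p14, p5, p2) → 27.9965
  f12: (p16, p5, p2) → 50.9617
  f13: (p16, p12, p2) → 41.7142
  f14: (p16, p13, p1) → 24.2852
  f15: (p16, p12, p13) → 65.2385
  f16: (p0, p16, p1) → 4.0115
  f17: (p0, p10, p1) → 27.9123
  f18: (p0, p14, p10) → 136.3947
  f19: (p3, p16, p5) → 11.1290
  f20: (p3, p0, p16) → 7.6033
  f21: (p3, p14, p5) → 7.8438
  f22: (p3, p0, p14) → 4.7456
Σ area = 1099.238

Check V−E+F: 13 − 33 + 22 = 2.

facets=22 area=1099.238


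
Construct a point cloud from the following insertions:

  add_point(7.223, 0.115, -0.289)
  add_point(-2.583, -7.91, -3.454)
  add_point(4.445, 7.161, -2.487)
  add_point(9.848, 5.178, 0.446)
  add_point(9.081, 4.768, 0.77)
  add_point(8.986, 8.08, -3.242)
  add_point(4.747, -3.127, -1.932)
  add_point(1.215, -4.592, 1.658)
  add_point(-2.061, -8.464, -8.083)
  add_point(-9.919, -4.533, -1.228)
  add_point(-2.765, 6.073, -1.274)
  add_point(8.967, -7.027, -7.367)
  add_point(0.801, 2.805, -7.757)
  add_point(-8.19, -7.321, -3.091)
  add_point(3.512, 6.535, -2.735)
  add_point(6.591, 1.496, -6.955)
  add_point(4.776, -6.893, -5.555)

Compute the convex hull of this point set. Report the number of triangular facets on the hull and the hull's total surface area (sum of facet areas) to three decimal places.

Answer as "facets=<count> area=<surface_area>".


13 of the 17 inputs are extreme points: [0, 1, 3, 4, 5, 7, 8, 9, 10, 11, 12, 13, 15].

Triangle areas on the boundary:
  f1: (p12, p8, p9) → 63.6858
  f2: (p12, p11, p8) → 60.2059
  f3: (p4, p7, p3) → 2.5614
  f4: (p13, p8, p9) → 9.6836
  f5: (p13, p7, p9) → 20.5301
  f6: (p0, p7, p3) → 12.1898
  f7: (p0, p11, p3) → 22.8612
  f8: (p0, p11, p7) → 39.9188
  f9: (p15, p12, p11) → 23.5093
  f10: (p10, p4, p3) → 3.9909
  f11: (p10, p12, p9) → 51.5504
  f12: (p10, p7, p9) → 62.1065
  f13: (p10, p4, p7) → 62.6623
  f14: (p1, p11, p7) → 41.8060
  f15: (p1, p13, p7) → 18.3038
  f16: (p1, p11, p8) → 26.1268
  f17: (p1, p13, p8) → 13.0198
  f18: (p5, p10, p3) → 28.7872
  f19: (p5, p10, p12) → 42.5362
  f20: (p5, p15, p12) → 23.3891
  f21: (p5, p11, p3) → 34.5126
  f22: (p5, p15, p11) → 23.6294
Σ area = 687.567

Euler characteristic 13−33+22 = 2 ✓

facets=22 area=687.567


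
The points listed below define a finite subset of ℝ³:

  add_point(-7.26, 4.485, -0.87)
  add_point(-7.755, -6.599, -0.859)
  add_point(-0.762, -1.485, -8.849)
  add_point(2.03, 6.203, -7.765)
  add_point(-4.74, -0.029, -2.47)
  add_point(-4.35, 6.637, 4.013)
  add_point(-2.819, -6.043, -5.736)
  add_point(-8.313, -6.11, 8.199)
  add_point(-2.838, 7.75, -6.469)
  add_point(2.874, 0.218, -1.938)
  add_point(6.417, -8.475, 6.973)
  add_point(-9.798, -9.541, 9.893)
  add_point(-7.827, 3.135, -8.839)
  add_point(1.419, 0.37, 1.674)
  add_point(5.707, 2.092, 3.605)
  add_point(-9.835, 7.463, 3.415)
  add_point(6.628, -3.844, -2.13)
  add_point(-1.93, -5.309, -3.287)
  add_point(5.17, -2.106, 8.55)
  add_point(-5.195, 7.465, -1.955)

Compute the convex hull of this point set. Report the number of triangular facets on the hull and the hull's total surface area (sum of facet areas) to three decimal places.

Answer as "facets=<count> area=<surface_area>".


Points on the hull: [1, 2, 3, 5, 6, 8, 10, 11, 12, 14, 15, 16, 18] (13 of 20).

Triangle areas on the boundary:
  f1: (p18, p11, p15) → 136.9045
  f2: (p3, p2, p16) → 42.0542
  f3: (p10, p18, p11) → 54.3917
  f4: (p12, p3, p2) → 33.9162
  f5: (p12, p11, p15) → 119.6065
  f6: (p12, p1, p11) → 42.6797
  f7: (p5, p18, p15) → 22.2368
  f8: (p14, p3, p16) → 49.0280
  f9: (p14, p10, p16) → 40.5504
  f10: (p14, p10, p18) → 19.7228
  f11: (p14, p5, p18) → 35.4650
  f12: (p14, p5, p3) → 64.9504
  f13: (p6, p2, p16) → 29.0827
  f14: (p6, p10, p16) → 51.8375
  f15: (p6, p12, p2) → 24.6491
  f16: (p6, p12, p1) → 37.8938
  f17: (p6, p1, p11) → 22.9540
  f18: (p6, p10, p11) → 119.1431
  f19: (p8, p12, p15) → 43.1206
  f20: (p8, p12, p3) → 17.6105
  f21: (p8, p5, p15) → 29.6997
  f22: (p8, p5, p3) → 26.3606
Σ area = 1063.858

Check V−E+F: 13 − 33 + 22 = 2.

facets=22 area=1063.858


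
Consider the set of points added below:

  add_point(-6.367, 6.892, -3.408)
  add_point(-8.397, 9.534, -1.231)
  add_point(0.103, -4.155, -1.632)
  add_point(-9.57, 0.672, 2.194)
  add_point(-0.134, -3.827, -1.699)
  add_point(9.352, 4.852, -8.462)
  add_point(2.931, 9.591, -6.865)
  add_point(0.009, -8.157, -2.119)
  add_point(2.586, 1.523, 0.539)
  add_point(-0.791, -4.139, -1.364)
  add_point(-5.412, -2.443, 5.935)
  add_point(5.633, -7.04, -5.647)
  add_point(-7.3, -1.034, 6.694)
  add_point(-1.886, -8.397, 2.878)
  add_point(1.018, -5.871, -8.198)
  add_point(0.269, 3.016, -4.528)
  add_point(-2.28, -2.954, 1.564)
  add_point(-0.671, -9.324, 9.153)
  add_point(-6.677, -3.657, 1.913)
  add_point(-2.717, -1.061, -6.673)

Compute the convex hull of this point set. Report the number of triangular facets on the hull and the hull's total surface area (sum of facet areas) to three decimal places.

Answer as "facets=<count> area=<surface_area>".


Extreme-point indices: [0, 1, 3, 5, 6, 7, 8, 11, 12, 13, 14, 17, 18, 19] — 14 of 20 on the boundary.

Per-facet area ½‖(b−a)×(c−a)‖:
  f1: (p14, p6, p5) → 55.2532
  f2: (p11, p17, p5) → 92.9574
  f3: (p11, p14, p5) → 34.4414
  f4: (p8, p1, p6) → 65.3637
  f5: (p8, p17, p5) → 48.7506
  f6: (p8, p6, p5) → 42.9103
  f7: (p19, p14, p6) → 34.7839
  f8: (p19, p14, p3) → 26.5336
  f9: (p19, p1, p3) → 53.0399
  f10: (p18, p13, p17) → 20.4248
  f11: (p18, p14, p3) → 28.8078
  f12: (p7, p13, p17) → 9.1736
  f13: (p7, p11, p17) → 30.9267
  f14: (p7, p11, p14) → 16.4112
  f15: (p7, p18, p14) → 27.6965
  f16: (p7, p18, p13) → 18.1440
  f17: (p12, p8, p17) → 63.2913
  f18: (p12, p8, p1) → 72.0351
  f19: (p12, p1, p3) → 21.3192
  f20: (p12, p18, p3) → 12.3371
  f21: (p12, p18, p17) → 29.0564
  f22: (p0, p1, p6) → 18.0472
  f23: (p0, p19, p6) → 46.5161
  f24: (p0, p19, p1) → 5.4653
Σ area = 873.686

Euler: V−E+F = 14−36+24 = 2.

facets=24 area=873.686


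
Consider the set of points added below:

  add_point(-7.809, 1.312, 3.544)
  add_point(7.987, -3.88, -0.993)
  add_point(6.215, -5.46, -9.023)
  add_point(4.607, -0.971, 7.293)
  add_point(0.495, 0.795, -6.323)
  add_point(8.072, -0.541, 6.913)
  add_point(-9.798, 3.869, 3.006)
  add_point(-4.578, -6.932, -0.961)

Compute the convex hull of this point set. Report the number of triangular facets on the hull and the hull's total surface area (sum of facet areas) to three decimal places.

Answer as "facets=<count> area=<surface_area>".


facets=12 area=525.259

Extreme-point indices: [0, 1, 2, 3, 4, 5, 6, 7] — 8 of 8 on the boundary.

Facet areas (half cross-product norm):
  f1: (p4, p5, p6) → 106.9271
  f2: (p4, p2, p5) → 67.6261
  f3: (p4, p7, p6) → 65.1068
  f4: (p4, p2, p7) → 47.4686
  f5: (p3, p5, p6) → 15.3348
  f6: (p3, p7, p5) → 18.3212
  f7: (p1, p7, p5) → 55.2146
  f8: (p1, p2, p5) → 10.1996
  f9: (p1, p2, p7) → 52.4485
  f10: (p0, p7, p6) → 10.4307
  f11: (p0, p3, p6) → 14.2361
  f12: (p0, p3, p7) → 61.9447
Σ area = 525.259

Check V−E+F: 8 − 18 + 12 = 2.


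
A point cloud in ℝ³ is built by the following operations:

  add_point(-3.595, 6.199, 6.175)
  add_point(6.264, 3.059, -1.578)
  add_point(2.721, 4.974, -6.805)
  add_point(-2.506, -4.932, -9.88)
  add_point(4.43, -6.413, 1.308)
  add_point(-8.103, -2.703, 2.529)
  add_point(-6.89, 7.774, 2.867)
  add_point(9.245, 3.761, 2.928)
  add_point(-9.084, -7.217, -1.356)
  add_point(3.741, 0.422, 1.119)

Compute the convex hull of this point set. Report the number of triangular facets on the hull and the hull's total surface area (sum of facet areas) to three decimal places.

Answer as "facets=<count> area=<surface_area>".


facets=14 area=709.259

Extreme-point indices: [0, 1, 2, 3, 4, 5, 6, 7, 8] — 9 of 10 on the boundary.

Facet areas (half cross-product norm):
  f1: (p3, p6, p8) → 86.3260
  f2: (p2, p6, p7) → 80.7787
  f3: (p2, p3, p6) → 80.7570
  f4: (p0, p6, p7) → 28.0611
  f5: (p1, p2, p7) → 7.3920
  f6: (p1, p2, p3) → 37.5166
  f7: (p4, p0, p7) → 74.9059
  f8: (p4, p3, p8) → 67.8900
  f9: (p4, p1, p7) → 27.4291
  f10: (p4, p1, p3) → 64.5489
  f11: (p5, p4, p8) → 39.3502
  f12: (p5, p4, p0) → 69.0791
  f13: (p5, p6, p8) → 19.8565
  f14: (p5, p0, p6) → 25.3676
Σ area = 709.259

Euler characteristic 9−21+14 = 2 ✓


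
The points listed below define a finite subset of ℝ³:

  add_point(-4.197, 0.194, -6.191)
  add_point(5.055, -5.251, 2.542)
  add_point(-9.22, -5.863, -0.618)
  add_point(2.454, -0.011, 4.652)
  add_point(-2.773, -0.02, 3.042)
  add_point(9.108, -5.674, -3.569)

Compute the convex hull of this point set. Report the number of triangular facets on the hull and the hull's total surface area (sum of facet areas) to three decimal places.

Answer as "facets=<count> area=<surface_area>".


6 of the 6 inputs are extreme points: [0, 1, 2, 3, 4, 5].

Triangle areas on the boundary:
  f1: (p0, p5, p2) → 70.7487
  f2: (p3, p0, p5) → 73.1148
  f3: (p1, p5, p2) → 50.2164
  f4: (p1, p3, p2) → 43.4133
  f5: (p1, p3, p5) → 18.8975
  f6: (p4, p0, p2) → 38.8574
  f7: (p4, p3, p2) → 16.5355
  f8: (p4, p3, p0) → 22.9921
Σ area = 334.776

Euler: V−E+F = 6−12+8 = 2.

facets=8 area=334.776


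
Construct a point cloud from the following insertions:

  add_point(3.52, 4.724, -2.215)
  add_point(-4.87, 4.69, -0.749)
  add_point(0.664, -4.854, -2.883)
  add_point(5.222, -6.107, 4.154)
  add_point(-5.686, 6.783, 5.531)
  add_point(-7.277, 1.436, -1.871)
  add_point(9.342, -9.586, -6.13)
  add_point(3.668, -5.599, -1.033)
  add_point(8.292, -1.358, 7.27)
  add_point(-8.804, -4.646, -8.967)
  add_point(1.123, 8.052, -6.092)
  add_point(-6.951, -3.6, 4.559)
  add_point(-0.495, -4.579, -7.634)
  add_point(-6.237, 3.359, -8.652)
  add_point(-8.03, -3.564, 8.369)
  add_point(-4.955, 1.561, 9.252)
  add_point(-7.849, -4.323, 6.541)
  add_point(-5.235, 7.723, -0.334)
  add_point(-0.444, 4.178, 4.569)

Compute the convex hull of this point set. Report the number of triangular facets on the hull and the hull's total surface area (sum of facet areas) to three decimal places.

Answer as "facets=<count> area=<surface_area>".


Points on the hull: [0, 3, 4, 5, 6, 8, 9, 10, 13, 14, 15, 16, 17] (13 of 19).

Area of each hull facet:
  f1: (p13, p6, p9) → 79.9003
  f2: (p13, p10, p6) → 87.7947
  f3: (p14, p8, p15) → 39.6311
  f4: (p0, p10, p6) → 38.5274
  f5: (p0, p8, p6) → 89.4374
  f6: (p0, p8, p10) → 4.5664
  f7: (p4, p14, p15) → 16.3521
  f8: (p4, p8, p10) → 105.2112
  f9: (p4, p8, p15) → 43.3567
  f10: (p16, p6, p9) → 144.7370
  f11: (p16, p14, p9) → 6.0485
  f12: (p3, p8, p6) → 32.9049
  f13: (p3, p14, p8) → 44.9771
  f14: (p3, p16, p6) → 65.3383
  f15: (p3, p16, p14) → 12.6952
  f16: (p17, p13, p10) → 35.2440
  f17: (p17, p4, p10) → 17.6755
  f18: (p5, p17, p4) → 20.1843
  f19: (p5, p14, p9) → 50.0161
  f20: (p5, p4, p14) → 47.2071
  f21: (p5, p13, p9) → 28.8905
  f22: (p5, p17, p13) → 24.1020
Σ area = 1034.798

Euler characteristic 13−33+22 = 2 ✓

facets=22 area=1034.798


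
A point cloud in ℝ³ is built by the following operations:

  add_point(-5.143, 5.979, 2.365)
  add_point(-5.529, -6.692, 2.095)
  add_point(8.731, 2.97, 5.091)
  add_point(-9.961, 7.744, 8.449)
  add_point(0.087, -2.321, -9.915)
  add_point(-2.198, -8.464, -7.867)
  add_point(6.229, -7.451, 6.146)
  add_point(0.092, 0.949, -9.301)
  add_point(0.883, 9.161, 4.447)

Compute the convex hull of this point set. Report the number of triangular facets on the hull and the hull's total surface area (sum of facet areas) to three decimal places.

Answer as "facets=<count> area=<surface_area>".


9 of the 9 inputs are extreme points: [0, 1, 2, 3, 4, 5, 6, 7, 8].

Area of each hull facet:
  f1: (p6, p2, p3) → 105.4389
  f2: (p6, p4, p2) → 92.6188
  f3: (p6, p4, p5) → 56.2260
  f4: (p8, p2, p3) → 45.1867
  f5: (p1, p5, p3) → 70.2088
  f6: (p1, p6, p3) → 100.3425
  f7: (p1, p6, p5) → 66.3623
  f8: (p0, p8, p3) → 27.8412
  f9: (p7, p4, p2) → 27.0389
  f10: (p7, p8, p2) → 78.2829
  f11: (p7, p0, p8) → 48.7581
  f12: (p7, p0, p3) → 15.1521
  f13: (p7, p5, p3) → 104.9962
  f14: (p7, p4, p5) → 6.4607
Σ area = 844.914

Check V−E+F: 9 − 21 + 14 = 2.

facets=14 area=844.914


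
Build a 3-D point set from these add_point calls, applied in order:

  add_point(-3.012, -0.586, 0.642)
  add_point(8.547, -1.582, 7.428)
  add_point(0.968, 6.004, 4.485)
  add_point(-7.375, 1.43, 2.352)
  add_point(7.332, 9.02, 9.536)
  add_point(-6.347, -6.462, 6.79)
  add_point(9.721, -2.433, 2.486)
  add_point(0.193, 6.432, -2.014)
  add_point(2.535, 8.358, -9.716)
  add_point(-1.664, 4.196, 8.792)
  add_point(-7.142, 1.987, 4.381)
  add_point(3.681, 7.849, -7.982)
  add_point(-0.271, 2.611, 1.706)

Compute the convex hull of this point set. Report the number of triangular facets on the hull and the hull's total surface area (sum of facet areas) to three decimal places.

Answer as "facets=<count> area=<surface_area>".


10 of the 13 inputs are extreme points: [1, 3, 4, 5, 6, 7, 8, 9, 10, 11].

Triangle areas on the boundary:
  f1: (p5, p8, p3) → 60.4575
  f2: (p5, p8, p6) → 152.0480
  f3: (p7, p8, p4) → 46.2812
  f4: (p11, p4, p6) → 104.3648
  f5: (p11, p8, p6) → 7.6556
  f6: (p11, p8, p4) → 8.9303
  f7: (p1, p4, p6) → 25.9961
  f8: (p1, p5, p6) → 40.0722
  f9: (p1, p9, p4) → 51.5965
  f10: (p1, p9, p5) → 69.2712
  f11: (p10, p7, p4) → 73.7712
  f12: (p10, p9, p4) → 20.5928
  f13: (p10, p8, p3) → 15.5909
  f14: (p10, p7, p8) → 23.5473
  f15: (p10, p5, p3) → 9.3356
  f16: (p10, p9, p5) → 32.4639
Σ area = 741.975

Check V−E+F: 10 − 24 + 16 = 2.

facets=16 area=741.975


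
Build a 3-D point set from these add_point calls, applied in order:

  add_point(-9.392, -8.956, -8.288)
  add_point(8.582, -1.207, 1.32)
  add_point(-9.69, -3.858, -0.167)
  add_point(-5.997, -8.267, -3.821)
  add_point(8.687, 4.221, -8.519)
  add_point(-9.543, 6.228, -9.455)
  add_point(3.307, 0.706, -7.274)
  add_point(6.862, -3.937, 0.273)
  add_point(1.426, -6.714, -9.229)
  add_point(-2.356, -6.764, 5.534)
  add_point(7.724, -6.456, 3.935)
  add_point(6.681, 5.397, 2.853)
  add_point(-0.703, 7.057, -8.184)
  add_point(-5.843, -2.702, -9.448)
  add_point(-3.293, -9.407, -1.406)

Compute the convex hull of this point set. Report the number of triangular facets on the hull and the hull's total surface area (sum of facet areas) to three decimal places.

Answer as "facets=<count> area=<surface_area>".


facets=20 area=1005.894

Points on the hull: [0, 1, 2, 4, 5, 8, 9, 10, 11, 12, 13, 14] (12 of 15).

Per-facet area ½‖(b−a)×(c−a)‖:
  f1: (p11, p5, p2) → 126.1207
  f2: (p0, p5, p2) → 64.6614
  f3: (p12, p5, p4) → 18.1134
  f4: (p12, p11, p4) → 55.4596
  f5: (p12, p11, p5) → 45.6490
  f6: (p8, p5, p4) → 107.1618
  f7: (p8, p10, p4) → 91.4580
  f8: (p8, p0, p14) → 41.8317
  f9: (p8, p10, p14) → 59.2865
  f10: (p1, p11, p4) → 38.2024
  f11: (p1, p10, p4) → 19.2751
  f12: (p1, p10, p11) → 14.9919
  f13: (p9, p10, p14) → 38.2118
  f14: (p9, p0, p2) → 44.3281
  f15: (p9, p0, p14) → 22.4467
  f16: (p9, p11, p2) → 74.4694
  f17: (p9, p10, p11) → 60.9441
  f18: (p13, p0, p5) → 27.9805
  f19: (p13, p8, p5) → 25.0553
  f20: (p13, p8, p0) → 30.2471
Σ area = 1005.894

Euler characteristic 12−30+20 = 2 ✓


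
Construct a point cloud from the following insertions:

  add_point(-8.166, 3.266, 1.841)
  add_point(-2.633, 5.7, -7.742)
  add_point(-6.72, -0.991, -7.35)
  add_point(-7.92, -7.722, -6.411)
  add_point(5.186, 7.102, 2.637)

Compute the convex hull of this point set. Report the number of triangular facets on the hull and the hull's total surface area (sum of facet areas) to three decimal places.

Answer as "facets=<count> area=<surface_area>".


Points on the hull: [0, 1, 2, 3, 4] (5 of 5).

Per-facet area ½‖(b−a)×(c−a)‖:
  f1: (p3, p4, p0) → 92.8842
  f2: (p1, p4, p0) → 69.1789
  f3: (p1, p3, p4) → 91.7937
  f4: (p2, p3, p0) → 34.1013
  f5: (p2, p1, p0) → 39.0245
  f6: (p2, p1, p3) → 10.0512
Σ area = 337.034

Check V−E+F: 5 − 9 + 6 = 2.

facets=6 area=337.034


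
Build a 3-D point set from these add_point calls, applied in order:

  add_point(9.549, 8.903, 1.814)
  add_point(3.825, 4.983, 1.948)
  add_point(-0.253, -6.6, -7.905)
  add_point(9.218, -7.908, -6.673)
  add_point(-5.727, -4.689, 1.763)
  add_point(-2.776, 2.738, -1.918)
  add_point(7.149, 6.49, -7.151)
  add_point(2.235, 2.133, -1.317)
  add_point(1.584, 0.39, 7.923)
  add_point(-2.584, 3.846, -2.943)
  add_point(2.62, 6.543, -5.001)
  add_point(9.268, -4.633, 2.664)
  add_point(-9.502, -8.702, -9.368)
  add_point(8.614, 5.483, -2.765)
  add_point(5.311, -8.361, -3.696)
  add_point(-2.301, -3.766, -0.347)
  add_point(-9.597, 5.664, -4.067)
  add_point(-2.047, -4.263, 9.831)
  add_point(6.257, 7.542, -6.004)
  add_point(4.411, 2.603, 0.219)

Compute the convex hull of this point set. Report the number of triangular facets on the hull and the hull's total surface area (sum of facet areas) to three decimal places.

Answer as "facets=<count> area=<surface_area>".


Extreme-point indices: [0, 3, 4, 6, 8, 11, 12, 14, 16, 17, 18] — 11 of 20 on the boundary.

Per-facet area ½‖(b−a)×(c−a)‖:
  f1: (p14, p17, p12) → 125.4594
  f2: (p6, p12, p16) → 130.4909
  f3: (p8, p0, p16) → 112.3976
  f4: (p8, p17, p16) → 53.3029
  f5: (p4, p12, p16) → 75.2432
  f6: (p4, p17, p16) → 47.6269
  f7: (p4, p17, p12) → 16.1805
  f8: (p18, p0, p16) → 66.1836
  f9: (p18, p6, p16) → 12.5025
  f10: (p18, p6, p0) → 6.7422
  f11: (p3, p14, p12) → 33.2866
  f12: (p3, p6, p12) → 137.0051
  f13: (p3, p6, p0) → 68.6059
  f14: (p11, p8, p17) → 31.9941
  f15: (p11, p14, p17) → 56.0434
  f16: (p11, p3, p14) → 20.6168
  f17: (p11, p8, p0) → 64.8708
  f18: (p11, p3, p0) → 64.5986
Σ area = 1123.151

Check V−E+F: 11 − 27 + 18 = 2.

facets=18 area=1123.151


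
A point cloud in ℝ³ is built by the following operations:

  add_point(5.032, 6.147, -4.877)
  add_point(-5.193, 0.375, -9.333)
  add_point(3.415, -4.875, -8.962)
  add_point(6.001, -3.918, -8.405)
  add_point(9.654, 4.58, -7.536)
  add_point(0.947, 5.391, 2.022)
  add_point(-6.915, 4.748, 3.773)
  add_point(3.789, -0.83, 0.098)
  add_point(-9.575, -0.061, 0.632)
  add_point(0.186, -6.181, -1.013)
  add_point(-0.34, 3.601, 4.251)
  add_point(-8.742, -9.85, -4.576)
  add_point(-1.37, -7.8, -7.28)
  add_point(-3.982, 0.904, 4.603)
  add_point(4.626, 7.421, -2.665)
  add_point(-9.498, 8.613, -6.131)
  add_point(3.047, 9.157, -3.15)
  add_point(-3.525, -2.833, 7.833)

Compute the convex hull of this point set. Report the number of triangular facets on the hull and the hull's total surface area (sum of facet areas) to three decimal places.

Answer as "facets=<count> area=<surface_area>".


Points on the hull: [1, 2, 3, 4, 5, 6, 7, 8, 9, 10, 11, 12, 14, 15, 16, 17] (16 of 18).

Triangle areas on the boundary:
  f1: (p17, p11, p8) → 54.4487
  f2: (p15, p11, p8) → 55.8926
  f3: (p16, p15, p4) → 48.5594
  f4: (p7, p3, p4) → 41.3319
  f5: (p9, p17, p11) → 51.9974
  f6: (p9, p7, p17) → 32.4686
  f7: (p9, p7, p3) → 29.1216
  f8: (p1, p15, p11) → 51.5343
  f9: (p1, p15, p4) → 75.4533
  f10: (p14, p16, p4) → 7.3709
  f11: (p6, p16, p15) → 63.9492
  f12: (p6, p17, p8) → 28.3195
  f13: (p6, p15, p8) → 33.2417
  f14: (p12, p9, p11) → 26.9913
  f15: (p12, p9, p3) → 27.4646
  f16: (p12, p1, p11) → 37.4405
  f17: (p10, p6, p17) → 26.1811
  f18: (p10, p7, p17) → 29.4589
  f19: (p10, p7, p4) → 37.2683
  f20: (p10, p14, p4) → 25.9106
  f21: (p2, p12, p3) → 4.1415
  f22: (p2, p12, p1) → 26.7125
  f23: (p2, p3, p4) → 9.4443
  f24: (p2, p1, p4) → 57.5517
  f25: (p5, p6, p16) → 23.3297
  f26: (p5, p10, p6) → 10.1432
  f27: (p5, p14, p16) → 7.5420
  f28: (p5, p10, p14) → 2.9758
Σ area = 926.245

Euler: V−E+F = 16−42+28 = 2.

facets=28 area=926.245


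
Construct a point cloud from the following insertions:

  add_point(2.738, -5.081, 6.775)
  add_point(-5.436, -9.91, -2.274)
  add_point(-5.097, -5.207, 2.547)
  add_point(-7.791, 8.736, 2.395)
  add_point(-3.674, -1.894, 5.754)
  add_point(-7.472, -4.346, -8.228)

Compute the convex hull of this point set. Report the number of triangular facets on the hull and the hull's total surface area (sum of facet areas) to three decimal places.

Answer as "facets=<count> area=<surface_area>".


6 of the 6 inputs are extreme points: [0, 1, 2, 3, 4, 5].

Facet areas (half cross-product norm):
  f1: (p5, p0, p3) → 134.3967
  f2: (p5, p1, p3) → 70.6039
  f3: (p5, p1, p0) → 50.5742
  f4: (p4, p0, p3) → 28.8520
  f5: (p2, p1, p0) → 27.5988
  f6: (p2, p4, p0) → 17.4267
  f7: (p2, p1, p3) → 35.6547
  f8: (p2, p4, p3) → 27.1255
Σ area = 392.233

Check V−E+F: 6 − 12 + 8 = 2.

facets=8 area=392.233


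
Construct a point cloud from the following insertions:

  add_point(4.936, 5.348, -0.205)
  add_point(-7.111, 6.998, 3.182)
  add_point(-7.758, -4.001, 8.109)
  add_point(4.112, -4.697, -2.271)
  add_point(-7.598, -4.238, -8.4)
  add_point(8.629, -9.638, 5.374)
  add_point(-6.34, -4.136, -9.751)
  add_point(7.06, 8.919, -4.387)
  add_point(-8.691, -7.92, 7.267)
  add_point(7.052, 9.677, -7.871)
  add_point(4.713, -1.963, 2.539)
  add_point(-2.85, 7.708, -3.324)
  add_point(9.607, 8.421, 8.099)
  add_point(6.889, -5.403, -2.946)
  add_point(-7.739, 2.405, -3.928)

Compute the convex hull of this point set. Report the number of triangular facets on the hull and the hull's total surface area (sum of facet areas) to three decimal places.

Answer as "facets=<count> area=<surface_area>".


Points on the hull: [1, 2, 4, 5, 6, 8, 9, 11, 12, 13, 14] (11 of 15).

Per-facet area ½‖(b−a)×(c−a)‖:
  f1: (p6, p5, p8) → 150.3670
  f2: (p2, p5, p8) → 35.8136
  f3: (p2, p5, p12) → 153.5153
  f4: (p2, p1, p8) → 15.0199
  f5: (p2, p1, p12) → 105.5058
  f6: (p13, p6, p5) → 56.7423
  f7: (p4, p6, p8) → 9.5428
  f8: (p9, p1, p12) → 128.6210
  f9: (p9, p13, p6) → 115.7148
  f10: (p9, p5, p12) → 147.8855
  f11: (p9, p13, p5) → 54.2370
  f12: (p11, p9, p6) → 75.7216
  f13: (p11, p9, p1) → 23.0378
  f14: (p14, p11, p1) → 26.3057
  f15: (p14, p1, p8) → 62.8038
  f16: (p14, p4, p8) → 60.4111
  f17: (p14, p4, p6) → 6.8659
  f18: (p14, p11, p6) → 28.0028
Σ area = 1256.113

Check V−E+F: 11 − 27 + 18 = 2.

facets=18 area=1256.113


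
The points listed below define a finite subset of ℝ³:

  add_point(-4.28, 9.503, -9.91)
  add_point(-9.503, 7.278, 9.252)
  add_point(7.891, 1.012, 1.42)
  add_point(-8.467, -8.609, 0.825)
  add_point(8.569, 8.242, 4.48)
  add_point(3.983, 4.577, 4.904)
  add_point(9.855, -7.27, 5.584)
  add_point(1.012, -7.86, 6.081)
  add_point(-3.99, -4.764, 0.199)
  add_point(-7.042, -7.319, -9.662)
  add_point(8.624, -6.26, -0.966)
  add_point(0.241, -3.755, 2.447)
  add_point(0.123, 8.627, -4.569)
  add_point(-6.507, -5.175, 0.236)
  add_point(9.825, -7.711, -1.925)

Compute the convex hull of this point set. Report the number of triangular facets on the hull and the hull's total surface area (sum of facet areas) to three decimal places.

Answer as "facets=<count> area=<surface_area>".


Points on the hull: [0, 1, 3, 4, 6, 7, 9, 14] (8 of 15).

Per-facet area ½‖(b−a)×(c−a)‖:
  f1: (p4, p6, p1) → 146.0195
  f2: (p4, p0, p1) → 161.6931
  f3: (p7, p6, p1) → 71.1129
  f4: (p7, p3, p1) → 95.0673
  f5: (p9, p3, p1) → 89.5468
  f6: (p9, p0, p1) → 167.9976
  f7: (p14, p9, p0) → 157.0742
  f8: (p14, p4, p0) → 164.2540
  f9: (p14, p4, p6) → 58.6831
  f10: (p14, p9, p3) → 94.6605
  f11: (p14, p7, p6) → 33.3463
  f12: (p14, p7, p3) → 61.2539
Σ area = 1300.709

Check V−E+F: 8 − 18 + 12 = 2.

facets=12 area=1300.709


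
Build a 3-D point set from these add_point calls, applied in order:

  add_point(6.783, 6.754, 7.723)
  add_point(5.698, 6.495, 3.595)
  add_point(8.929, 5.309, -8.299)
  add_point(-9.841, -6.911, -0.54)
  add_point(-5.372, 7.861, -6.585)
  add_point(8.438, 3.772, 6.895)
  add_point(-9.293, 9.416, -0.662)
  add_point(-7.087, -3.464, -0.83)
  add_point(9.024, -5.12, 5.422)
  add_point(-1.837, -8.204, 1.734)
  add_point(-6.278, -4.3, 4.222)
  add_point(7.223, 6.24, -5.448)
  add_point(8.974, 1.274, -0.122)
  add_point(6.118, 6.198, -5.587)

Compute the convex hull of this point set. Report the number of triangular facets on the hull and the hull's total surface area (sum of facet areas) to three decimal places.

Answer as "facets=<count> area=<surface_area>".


facets=18 area=962.226

Extreme-point indices: [0, 2, 3, 4, 5, 6, 8, 9, 10, 11, 12] — 11 of 14 on the boundary.

Triangle areas on the boundary:
  f1: (p10, p6, p3) → 48.2792
  f2: (p9, p2, p3) → 80.9298
  f3: (p9, p2, p8) → 101.8887
  f4: (p9, p10, p3) → 20.6008
  f5: (p9, p10, p8) → 35.6222
  f6: (p4, p6, p3) → 58.3189
  f7: (p4, p2, p3) → 119.8386
  f8: (p12, p2, p8) → 14.9571
  f9: (p11, p4, p6) → 40.4799
  f10: (p11, p4, p2) → 19.6534
  f11: (p5, p12, p8) → 29.4511
  f12: (p5, p12, p2) → 24.5043
  f13: (p0, p10, p6) → 120.8139
  f14: (p0, p10, p8) → 92.2574
  f15: (p0, p5, p8) → 6.7235
  f16: (p0, p11, p6) → 109.5547
  f17: (p0, p5, p2) → 26.4476
  f18: (p0, p11, p2) → 11.9046
Σ area = 962.226

Check V−E+F: 11 − 27 + 18 = 2.


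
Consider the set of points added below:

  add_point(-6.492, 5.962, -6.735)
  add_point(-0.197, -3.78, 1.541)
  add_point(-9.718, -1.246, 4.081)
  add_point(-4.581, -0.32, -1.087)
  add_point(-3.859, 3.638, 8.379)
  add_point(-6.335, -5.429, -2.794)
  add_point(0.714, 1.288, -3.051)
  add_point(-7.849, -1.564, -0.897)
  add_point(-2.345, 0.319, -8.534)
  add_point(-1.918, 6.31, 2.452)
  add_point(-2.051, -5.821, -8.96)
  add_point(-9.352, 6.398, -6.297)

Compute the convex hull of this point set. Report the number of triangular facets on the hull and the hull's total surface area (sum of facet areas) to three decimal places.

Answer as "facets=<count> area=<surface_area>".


Extreme-point indices: [0, 1, 2, 4, 5, 6, 8, 9, 10, 11] — 10 of 12 on the boundary.

Facet areas (half cross-product norm):
  f1: (p4, p11, p2) → 56.3889
  f2: (p8, p10, p6) → 19.2211
  f3: (p8, p10, p11) → 21.3894
  f4: (p9, p4, p11) → 34.0956
  f5: (p5, p11, p2) → 52.4918
  f6: (p5, p10, p11) → 47.6932
  f7: (p1, p10, p6) → 32.7924
  f8: (p1, p9, p6) → 27.2345
  f9: (p1, p9, p4) → 33.6506
  f10: (p1, p5, p10) → 28.9154
  f11: (p1, p4, p2) → 41.4722
  f12: (p1, p5, p2) → 32.6210
  f13: (p0, p8, p11) → 7.4044
  f14: (p0, p9, p11) → 14.3478
  f15: (p0, p8, p6) → 22.9287
  f16: (p0, p9, p6) → 35.2196
Σ area = 507.866

Euler: V−E+F = 10−24+16 = 2.

facets=16 area=507.866


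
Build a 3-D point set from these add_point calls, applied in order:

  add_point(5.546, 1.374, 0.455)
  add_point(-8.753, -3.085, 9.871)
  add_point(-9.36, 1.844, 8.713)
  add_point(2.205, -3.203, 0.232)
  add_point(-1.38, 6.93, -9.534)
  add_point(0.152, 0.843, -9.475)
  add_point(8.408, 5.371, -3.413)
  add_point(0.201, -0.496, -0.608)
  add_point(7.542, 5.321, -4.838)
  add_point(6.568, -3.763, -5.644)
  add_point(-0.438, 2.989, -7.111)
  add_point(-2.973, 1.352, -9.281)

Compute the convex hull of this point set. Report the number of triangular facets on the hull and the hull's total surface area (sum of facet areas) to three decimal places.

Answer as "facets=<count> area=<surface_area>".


10 of the 12 inputs are extreme points: [0, 1, 2, 3, 4, 5, 6, 8, 9, 11].

Facet areas (half cross-product norm):
  f1: (p4, p6, p2) → 117.9100
  f2: (p11, p4, p2) → 55.1285
  f3: (p1, p11, p2) → 48.1551
  f4: (p1, p11, p9) → 115.5197
  f5: (p8, p9, p6) → 7.5518
  f6: (p8, p4, p6) → 4.5974
  f7: (p5, p11, p9) → 8.7549
  f8: (p5, p11, p4) → 9.1443
  f9: (p5, p8, p9) → 36.8284
  f10: (p5, p8, p4) → 29.7651
  f11: (p0, p9, p6) → 24.9656
  f12: (p0, p6, p2) → 38.9938
  f13: (p0, p1, p2) → 43.4562
  f14: (p3, p1, p9) → 11.7532
  f15: (p3, p0, p9) → 20.1132
  f16: (p3, p0, p1) → 37.7482
Σ area = 610.385

Euler: V−E+F = 10−24+16 = 2.

facets=16 area=610.385
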